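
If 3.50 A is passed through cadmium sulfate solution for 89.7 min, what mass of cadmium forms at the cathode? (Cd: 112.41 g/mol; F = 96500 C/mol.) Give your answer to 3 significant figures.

Charge passed = 3.50 × 5382 = 18840 C
n(e⁻) = 18840 / 96500 = 0.1952 mol
Cd²⁺ + 2e⁻ → Cd, so n(Cd) = 0.1952 / 2 = 0.09760 mol
m = 0.09760 × 112.41 = 11.0 g

11.0 g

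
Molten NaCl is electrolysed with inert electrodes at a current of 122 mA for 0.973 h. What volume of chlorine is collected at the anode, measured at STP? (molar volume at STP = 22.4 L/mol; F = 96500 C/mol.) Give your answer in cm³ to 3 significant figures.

49.6 cm³

Q = It = 0.122 × 3502.8 = 427.3 C
n(e⁻) = Q/F = 427.3/96500 = 0.004428 mol
2Cl⁻ → Cl₂ + 2e⁻, so n(Cl₂) = 0.004428 / 2 = 0.002214 mol
V = 0.002214 × 22.4 = 0.04959 L
= 49.6 cm³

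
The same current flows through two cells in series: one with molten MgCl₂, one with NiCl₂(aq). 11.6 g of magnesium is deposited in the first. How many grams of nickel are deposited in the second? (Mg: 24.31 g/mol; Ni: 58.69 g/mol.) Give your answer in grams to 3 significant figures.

n(Mg) = 11.6 / 24.31 = 0.4772 mol
Mg²⁺ + 2e⁻ → Mg, so n(e⁻) = 2 × 0.4772 = 0.9544 mol
Same current for the same time ⇒ same n(e⁻) = 0.9544 mol in both cells.
Ni²⁺ + 2e⁻ → Ni, so n(Ni) = 0.9544 / 2 = 0.4772 mol
m(Ni) = 0.4772 × 58.69 = 28.0 g

28.0 g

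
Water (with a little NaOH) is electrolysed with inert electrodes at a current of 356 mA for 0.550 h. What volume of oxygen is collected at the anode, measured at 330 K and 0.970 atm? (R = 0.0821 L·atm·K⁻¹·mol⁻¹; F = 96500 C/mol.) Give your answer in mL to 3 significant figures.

51.0 mL

Q = 0.356 A × 1980 s = 704.9 C
Moles of electrons = 704.9 / 96500 = 0.007305 mol
2H₂O → O₂ + 4H⁺ + 4e⁻, so n(O₂) = 0.007305 / 4 = 0.001826 mol
V = nRT/P = 0.001826 × 0.0821 × 330 / 0.970 = 0.05100 L
= 51.0 mL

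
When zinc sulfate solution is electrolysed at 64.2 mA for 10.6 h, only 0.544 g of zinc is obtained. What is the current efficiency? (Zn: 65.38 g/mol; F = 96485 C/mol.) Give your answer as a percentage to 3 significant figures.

Q = 0.0642 × 38160 = 2450 C
n(e⁻) = 2450 / 96485 = 0.02539 mol
Zn²⁺ + 2e⁻ → Zn, so theoretical n(Zn) = 0.01270 mol → 0.8303 g
Efficiency = 0.544 / 0.8303 = 0.6552 = 65.5%

65.5%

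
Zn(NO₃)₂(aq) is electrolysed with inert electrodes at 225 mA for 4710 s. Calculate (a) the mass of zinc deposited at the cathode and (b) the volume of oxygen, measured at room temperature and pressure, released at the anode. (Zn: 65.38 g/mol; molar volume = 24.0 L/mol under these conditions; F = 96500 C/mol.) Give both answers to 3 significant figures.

Q = 0.225 × 4710 = 1060 C; n(e⁻) = 1060 / 96500 = 0.01098 mol
Cathode: Zn²⁺ + 2e⁻ → Zn → n(Zn) = 0.01098/2 = 0.005490 mol → 0.359 g
Anode: 2H₂O → O₂ + 4H⁺ + 4e⁻ → n(O₂) = 0.01098/4 = 0.002745 mol → 0.0659 L

0.359 g Zn; 0.0659 L O₂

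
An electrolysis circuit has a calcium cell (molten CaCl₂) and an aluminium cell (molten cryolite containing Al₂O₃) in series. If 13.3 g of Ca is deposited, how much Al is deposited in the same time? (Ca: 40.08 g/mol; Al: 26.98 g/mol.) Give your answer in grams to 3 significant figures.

n(Ca) = 13.3 / 40.08 = 0.3318 mol
Ca²⁺ + 2e⁻ → Ca, so n(e⁻) = 2 × 0.3318 = 0.6636 mol
Since the cells are in series, n(e⁻) in the Al cell is also 0.6636 mol.
Al³⁺ + 3e⁻ → Al, so n(Al) = 0.6636 / 3 = 0.2212 mol
m(Al) = 0.2212 × 26.98 = 5.97 g

5.97 g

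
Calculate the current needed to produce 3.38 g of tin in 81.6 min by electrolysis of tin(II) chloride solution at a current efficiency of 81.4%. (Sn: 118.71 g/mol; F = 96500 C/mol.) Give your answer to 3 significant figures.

n(Sn) = 3.38 / 118.71 = 0.02847 mol
Sn²⁺ + 2e⁻ → Sn, so n(e⁻) = 2 × 0.02847 = 0.05694 mol
Q = 0.05694 × 96500 / 0.814 = 6750 C
I = Q / t = 6750 / 4896 s = 1.38 A

1.38 A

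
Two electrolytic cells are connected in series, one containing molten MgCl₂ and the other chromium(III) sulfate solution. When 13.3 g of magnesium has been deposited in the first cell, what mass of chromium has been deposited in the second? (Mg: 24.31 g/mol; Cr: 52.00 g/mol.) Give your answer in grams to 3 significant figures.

19.0 g

n(Mg) = 13.3 / 24.31 = 0.5471 mol
Mg²⁺ + 2e⁻ → Mg, so n(e⁻) = 2 × 0.5471 = 1.094 mol
Since the cells are in series, n(e⁻) in the Cr cell is also 1.094 mol.
Cr³⁺ + 3e⁻ → Cr, so n(Cr) = 1.094 / 3 = 0.3647 mol
m(Cr) = 0.3647 × 52.00 = 19.0 g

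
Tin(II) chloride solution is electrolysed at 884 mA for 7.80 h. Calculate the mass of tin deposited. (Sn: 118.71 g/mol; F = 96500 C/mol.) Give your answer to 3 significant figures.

15.3 g

Charge passed = 0.884 × 28080 = 24820 C
n(e⁻) = 24820 / 96500 = 0.2572 mol
Sn²⁺ + 2e⁻ → Sn, so n(Sn) = 0.2572 / 2 = 0.1286 mol
m = 0.1286 × 118.71 = 15.3 g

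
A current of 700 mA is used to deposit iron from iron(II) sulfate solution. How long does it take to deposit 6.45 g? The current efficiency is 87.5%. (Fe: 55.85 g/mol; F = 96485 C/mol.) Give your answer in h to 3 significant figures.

10.1 h

n(Fe) = 6.45 / 55.85 = 0.1155 mol
Fe²⁺ + 2e⁻ → Fe, so n(e⁻) = 2 × 0.1155 = 0.2310 mol
Q = 0.2310 × 96485 / 0.875 = 25470 C
t = Q / I = 25470 / 0.700 = 36390 s = 10.1 h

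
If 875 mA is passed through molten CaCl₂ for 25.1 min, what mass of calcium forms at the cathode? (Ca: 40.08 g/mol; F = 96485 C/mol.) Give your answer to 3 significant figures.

0.274 g

Q = 0.875 A × 1506 s = 1318 C
n(e⁻) = 1318 / 96485 = 0.01366 mol
Ca²⁺ + 2e⁻ → Ca, so n(Ca) = 0.01366 / 2 = 0.006830 mol
m = 0.006830 × 40.08 = 0.274 g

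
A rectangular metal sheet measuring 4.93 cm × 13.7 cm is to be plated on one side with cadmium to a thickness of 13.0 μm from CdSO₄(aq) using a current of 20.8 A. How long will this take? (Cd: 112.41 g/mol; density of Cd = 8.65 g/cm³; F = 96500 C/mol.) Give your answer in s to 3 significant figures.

62.7 s

Plated area = 4.93 × 13.7 = 67.54 cm²
Volume = 67.54 × 13.0×10⁻⁴ cm = 0.08780 cm³
m(Cd) = 0.08780 × 8.65 = 0.7595 g
n(Cd) = 0.7595 / 112.41 = 0.006757 mol; n(e⁻) = 2 × 0.006757 = 0.01351 mol
Q = 0.01351 × 96500 = 1304 C
t = 1304 / 20.8 = 62.69 s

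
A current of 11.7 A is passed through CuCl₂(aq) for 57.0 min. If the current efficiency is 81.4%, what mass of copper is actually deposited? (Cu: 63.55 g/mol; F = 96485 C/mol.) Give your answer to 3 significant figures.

Q = 11.7 × 3420 = 40010 C
n(e⁻) = 40010 / 96485 = 0.4147 mol
Cu²⁺ + 2e⁻ → Cu, so theoretical m(Cu) = 0.2074 × 63.55 = 13.18 g
Actual mass = 81.4% × 13.18 = 10.7 g

10.7 g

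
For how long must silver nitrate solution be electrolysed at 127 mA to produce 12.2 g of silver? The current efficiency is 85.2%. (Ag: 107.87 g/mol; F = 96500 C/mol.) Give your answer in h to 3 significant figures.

n(Ag) = 12.2 / 107.87 = 0.1131 mol
Ag⁺ + e⁻ → Ag, so n(e⁻) = 0.1131 mol
Q = 0.1131 × 96500 / 0.852 = 12810 C
t = Q / I = 12810 / 0.127 = 1.009×10^5 s = 28.0 h

28.0 h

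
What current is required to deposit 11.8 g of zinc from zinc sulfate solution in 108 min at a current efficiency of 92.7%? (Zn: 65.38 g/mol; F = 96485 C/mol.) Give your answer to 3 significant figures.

5.80 A

n(Zn) = 11.8 / 65.38 = 0.1805 mol
Zn²⁺ + 2e⁻ → Zn, so n(e⁻) = 2 × 0.1805 = 0.3610 mol
Q = 0.3610 × 96485 / 0.927 = 37570 C
I = Q / t = 37570 / 6480 s = 5.80 A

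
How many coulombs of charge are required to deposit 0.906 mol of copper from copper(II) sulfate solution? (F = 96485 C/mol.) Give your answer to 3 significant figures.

Cu²⁺ + 2e⁻ → Cu, so n(e⁻) = 2 × 0.906 = 1.812 mol
Q = 1.812 × 96485 = 1.748×10^5 C

1.75×10^5 C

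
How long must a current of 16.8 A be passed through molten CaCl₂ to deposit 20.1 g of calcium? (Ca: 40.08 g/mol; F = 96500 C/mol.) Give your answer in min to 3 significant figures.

96.0 min

n(Ca) = 20.1 / 40.08 = 0.5015 mol
Ca²⁺ + 2e⁻ → Ca, so n(e⁻) = 2 × 0.5015 = 1.003 mol
Q = 1.003 × 96500 = 96790 C
t = Q / I = 96790 / 16.8 = 5761 s = 96.0 min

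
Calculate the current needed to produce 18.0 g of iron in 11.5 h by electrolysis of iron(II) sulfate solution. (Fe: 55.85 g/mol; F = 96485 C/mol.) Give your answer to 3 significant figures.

n(Fe) = 18.0 / 55.85 = 0.3223 mol
Fe²⁺ + 2e⁻ → Fe, so n(e⁻) = 2 × 0.3223 = 0.6446 mol
Q = 0.6446 × 96485 = 62190 C
I = Q / t = 62190 / 41400 s = 1.50 A

1.50 A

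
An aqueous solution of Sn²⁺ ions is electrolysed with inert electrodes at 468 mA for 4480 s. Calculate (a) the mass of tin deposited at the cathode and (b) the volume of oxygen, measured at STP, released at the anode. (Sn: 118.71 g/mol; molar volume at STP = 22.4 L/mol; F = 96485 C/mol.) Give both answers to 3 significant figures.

1.29 g Sn; 0.122 L O₂

Q = 0.468 × 4480 = 2097 C; n(e⁻) = 2097 / 96485 = 0.02173 mol
Cathode: Sn²⁺ + 2e⁻ → Sn → n(Sn) = 0.02173/2 = 0.01087 mol → 1.29 g
Anode: 2H₂O → O₂ + 4H⁺ + 4e⁻ → n(O₂) = 0.02173/4 = 0.005433 mol → 0.122 L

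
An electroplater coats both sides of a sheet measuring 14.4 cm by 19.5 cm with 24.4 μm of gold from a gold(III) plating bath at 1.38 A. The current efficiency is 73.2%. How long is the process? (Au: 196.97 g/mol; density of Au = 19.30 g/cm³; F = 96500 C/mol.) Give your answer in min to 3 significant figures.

Plated area = 2 × 14.4 × 19.5 = 561.6 cm²
Volume = 561.6 × 24.4×10⁻⁴ cm = 1.370 cm³
m(Au) = 1.370 × 19.30 = 26.44 g
n(Au) = 26.44 / 196.97 = 0.1342 mol; n(e⁻) = 3 × 0.1342 = 0.4026 mol
Q = 0.4026 × 96500 / 0.732 = 53080 C
t = 53080 / 1.38 = 38460 s = 641 min

641 min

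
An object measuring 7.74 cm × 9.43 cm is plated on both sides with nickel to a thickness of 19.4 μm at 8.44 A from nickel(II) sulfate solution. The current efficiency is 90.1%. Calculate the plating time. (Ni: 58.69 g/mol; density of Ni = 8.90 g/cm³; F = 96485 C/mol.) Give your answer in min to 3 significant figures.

Plated area = 2 × 7.74 × 9.43 = 146.0 cm²
Volume = 146.0 × 19.4×10⁻⁴ cm = 0.2832 cm³
m(Ni) = 0.2832 × 8.90 = 2.520 g
n(Ni) = 2.520 / 58.69 = 0.04294 mol; n(e⁻) = 2 × 0.04294 = 0.08588 mol
Q = 0.08588 × 96485 / 0.901 = 9197 C
t = 9197 / 8.44 = 1090 s = 18.2 min

18.2 min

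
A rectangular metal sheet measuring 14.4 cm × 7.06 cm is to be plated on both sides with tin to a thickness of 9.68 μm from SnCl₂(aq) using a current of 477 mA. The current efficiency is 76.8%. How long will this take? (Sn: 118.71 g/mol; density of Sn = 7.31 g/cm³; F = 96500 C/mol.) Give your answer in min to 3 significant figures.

Plated area = 2 × 14.4 × 7.06 = 203.3 cm²
Volume = 203.3 × 9.68×10⁻⁴ cm = 0.1968 cm³
m(Sn) = 0.1968 × 7.31 = 1.439 g
n(Sn) = 1.439 / 118.71 = 0.01212 mol; n(e⁻) = 2 × 0.01212 = 0.02424 mol
Q = 0.02424 × 96500 / 0.768 = 3046 C
t = 3046 / 0.477 = 6386 s = 106 min

106 min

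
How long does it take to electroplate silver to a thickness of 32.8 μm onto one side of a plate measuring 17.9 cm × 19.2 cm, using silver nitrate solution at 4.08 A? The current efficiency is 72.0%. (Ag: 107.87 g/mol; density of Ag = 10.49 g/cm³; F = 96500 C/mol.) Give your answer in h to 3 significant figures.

1.00 h

Plated area = 17.9 × 19.2 = 343.7 cm²
Volume = 343.7 × 32.8×10⁻⁴ cm = 1.127 cm³
m(Ag) = 1.127 × 10.49 = 11.82 g
n(Ag) = 11.82 / 107.87 = 0.1096 mol; n(e⁻) = 0.1096 mol
Q = 0.1096 × 96500 / 0.720 = 14690 C
t = 14690 / 4.08 = 3600 s = 1.00 h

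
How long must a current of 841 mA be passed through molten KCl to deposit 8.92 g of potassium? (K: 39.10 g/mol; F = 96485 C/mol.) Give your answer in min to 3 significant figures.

436 min

n(K) = 8.92 / 39.10 = 0.2281 mol
K⁺ + e⁻ → K, so n(e⁻) = 0.2281 mol
Q = 0.2281 × 96485 = 22010 C
t = Q / I = 22010 / 0.841 = 26170 s = 436 min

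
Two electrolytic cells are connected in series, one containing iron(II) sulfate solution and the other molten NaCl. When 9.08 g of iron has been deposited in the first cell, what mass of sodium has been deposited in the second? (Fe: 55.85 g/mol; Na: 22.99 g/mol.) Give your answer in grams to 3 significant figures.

7.48 g

n(Fe) = 9.08 / 55.85 = 0.1626 mol
Fe²⁺ + 2e⁻ → Fe, so n(e⁻) = 2 × 0.1626 = 0.3252 mol
Since the cells are in series, n(e⁻) in the Na cell is also 0.3252 mol.
Na⁺ + e⁻ → Na, so n(Na) = 0.3252 mol
m(Na) = 0.3252 × 22.99 = 7.48 g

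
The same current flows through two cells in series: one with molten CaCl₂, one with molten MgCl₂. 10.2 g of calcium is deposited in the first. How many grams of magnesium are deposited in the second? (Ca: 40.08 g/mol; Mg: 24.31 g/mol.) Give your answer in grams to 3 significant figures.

n(Ca) = 10.2 / 40.08 = 0.2545 mol
Ca²⁺ + 2e⁻ → Ca, so n(e⁻) = 2 × 0.2545 = 0.5090 mol
Since the cells are in series, n(e⁻) in the Mg cell is also 0.5090 mol.
Mg²⁺ + 2e⁻ → Mg, so n(Mg) = 0.5090 / 2 = 0.2545 mol
m(Mg) = 0.2545 × 24.31 = 6.19 g

6.19 g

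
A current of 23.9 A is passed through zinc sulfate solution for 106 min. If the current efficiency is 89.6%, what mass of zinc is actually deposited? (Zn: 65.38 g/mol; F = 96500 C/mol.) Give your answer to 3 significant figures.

Q = 23.9 × 6360 = 1.520×10^5 C
n(e⁻) = 1.520×10^5 / 96500 = 1.575 mol
Zn²⁺ + 2e⁻ → Zn, so theoretical m(Zn) = 0.7875 × 65.38 = 51.49 g
Actual mass = 89.6% × 51.49 = 46.1 g

46.1 g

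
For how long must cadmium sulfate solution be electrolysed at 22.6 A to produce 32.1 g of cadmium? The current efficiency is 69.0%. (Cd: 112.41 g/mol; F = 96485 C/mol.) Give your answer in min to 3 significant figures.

n(Cd) = 32.1 / 112.41 = 0.2856 mol
Cd²⁺ + 2e⁻ → Cd, so n(e⁻) = 2 × 0.2856 = 0.5712 mol
Q = 0.5712 × 96485 / 0.690 = 79870 C
t = Q / I = 79870 / 22.6 = 3534 s = 58.9 min

58.9 min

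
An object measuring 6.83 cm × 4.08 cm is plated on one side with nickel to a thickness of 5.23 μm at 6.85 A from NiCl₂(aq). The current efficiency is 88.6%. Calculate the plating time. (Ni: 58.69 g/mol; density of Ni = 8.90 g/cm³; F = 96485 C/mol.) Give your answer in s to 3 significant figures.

70.3 s

Plated area = 6.83 × 4.08 = 27.87 cm²
Volume = 27.87 × 5.23×10⁻⁴ cm = 0.01458 cm³
m(Ni) = 0.01458 × 8.90 = 0.1298 g
n(Ni) = 0.1298 / 58.69 = 0.002212 mol; n(e⁻) = 2 × 0.002212 = 0.004424 mol
Q = 0.004424 × 96485 / 0.886 = 481.8 C
t = 481.8 / 6.85 = 70.34 s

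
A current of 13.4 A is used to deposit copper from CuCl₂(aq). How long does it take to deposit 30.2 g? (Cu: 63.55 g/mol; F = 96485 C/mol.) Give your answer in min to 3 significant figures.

n(Cu) = 30.2 / 63.55 = 0.4752 mol
Cu²⁺ + 2e⁻ → Cu, so n(e⁻) = 2 × 0.4752 = 0.9504 mol
Q = 0.9504 × 96485 = 91700 C
t = Q / I = 91700 / 13.4 = 6843 s = 114 min

114 min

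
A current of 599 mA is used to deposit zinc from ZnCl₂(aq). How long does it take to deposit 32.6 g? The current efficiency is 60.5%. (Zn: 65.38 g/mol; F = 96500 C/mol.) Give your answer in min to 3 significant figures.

4430 min

n(Zn) = 32.6 / 65.38 = 0.4986 mol
Zn²⁺ + 2e⁻ → Zn, so n(e⁻) = 2 × 0.4986 = 0.9972 mol
Q = 0.9972 × 96500 / 0.605 = 1.591×10^5 C
t = Q / I = 1.591×10^5 / 0.599 = 2.656×10^5 s = 4430 min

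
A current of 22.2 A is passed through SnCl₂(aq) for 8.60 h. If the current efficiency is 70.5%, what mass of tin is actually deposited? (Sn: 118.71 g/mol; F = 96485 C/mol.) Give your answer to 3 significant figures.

Q = 22.2 × 30960 = 6.873×10^5 C
n(e⁻) = 6.873×10^5 / 96485 = 7.123 mol
Sn²⁺ + 2e⁻ → Sn, so theoretical m(Sn) = 3.562 × 118.71 = 422.8 g
Actual mass = 70.5% × 422.8 = 298 g

298 g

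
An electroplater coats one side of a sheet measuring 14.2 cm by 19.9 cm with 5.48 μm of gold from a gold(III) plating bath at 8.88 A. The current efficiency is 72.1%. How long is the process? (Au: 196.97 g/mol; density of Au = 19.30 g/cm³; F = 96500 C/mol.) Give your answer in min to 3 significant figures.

Plated area = 14.2 × 19.9 = 282.6 cm²
Volume = 282.6 × 5.48×10⁻⁴ cm = 0.1549 cm³
m(Au) = 0.1549 × 19.30 = 2.990 g
n(Au) = 2.990 / 196.97 = 0.01518 mol; n(e⁻) = 3 × 0.01518 = 0.04554 mol
Q = 0.04554 × 96500 / 0.721 = 6095 C
t = 6095 / 8.88 = 686.4 s = 11.4 min

11.4 min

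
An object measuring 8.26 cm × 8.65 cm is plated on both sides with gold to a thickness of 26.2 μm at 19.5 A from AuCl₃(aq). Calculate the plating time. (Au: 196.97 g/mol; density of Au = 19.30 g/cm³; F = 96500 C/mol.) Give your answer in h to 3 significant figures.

0.151 h

Plated area = 2 × 8.26 × 8.65 = 142.9 cm²
Volume = 142.9 × 26.2×10⁻⁴ cm = 0.3744 cm³
m(Au) = 0.3744 × 19.30 = 7.226 g
n(Au) = 7.226 / 196.97 = 0.03669 mol; n(e⁻) = 3 × 0.03669 = 0.1101 mol
Q = 0.1101 × 96500 = 10620 C
t = 10620 / 19.5 = 544.6 s = 0.151 h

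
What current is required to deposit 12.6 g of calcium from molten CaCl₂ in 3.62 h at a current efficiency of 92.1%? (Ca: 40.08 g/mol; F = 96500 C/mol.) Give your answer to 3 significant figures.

n(Ca) = 12.6 / 40.08 = 0.3144 mol
Ca²⁺ + 2e⁻ → Ca, so n(e⁻) = 2 × 0.3144 = 0.6288 mol
Q = 0.6288 × 96500 / 0.921 = 65880 C
I = Q / t = 65880 / 13032 s = 5.06 A

5.06 A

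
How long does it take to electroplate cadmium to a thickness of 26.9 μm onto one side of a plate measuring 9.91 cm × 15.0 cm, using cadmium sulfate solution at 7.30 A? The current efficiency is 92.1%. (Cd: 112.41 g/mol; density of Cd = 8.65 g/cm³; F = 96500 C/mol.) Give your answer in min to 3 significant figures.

Plated area = 9.91 × 15.0 = 148.7 cm²
Volume = 148.7 × 26.9×10⁻⁴ cm = 0.4000 cm³
m(Cd) = 0.4000 × 8.65 = 3.460 g
n(Cd) = 3.460 / 112.41 = 0.03078 mol; n(e⁻) = 2 × 0.03078 = 0.06156 mol
Q = 0.06156 × 96500 / 0.921 = 6450 C
t = 6450 / 7.30 = 883.6 s = 14.7 min

14.7 min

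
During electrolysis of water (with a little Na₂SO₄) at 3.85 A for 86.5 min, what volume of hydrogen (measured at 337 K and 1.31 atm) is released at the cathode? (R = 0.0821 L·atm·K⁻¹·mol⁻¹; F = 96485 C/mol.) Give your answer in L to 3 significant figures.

Q = 3.85 A × 5190 s = 19980 C
Moles of electrons = 19980 / 96485 = 0.2071 mol
2H⁺ + 2e⁻ → H₂, so n(H₂) = 0.2071 / 2 = 0.1036 mol
V = nRT/P = 0.1036 × 0.0821 × 337 / 1.31 = 2.188 L

2.19 L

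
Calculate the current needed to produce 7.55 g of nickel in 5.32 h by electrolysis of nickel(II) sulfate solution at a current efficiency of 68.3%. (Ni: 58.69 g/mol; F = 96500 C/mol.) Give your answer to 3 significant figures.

n(Ni) = 7.55 / 58.69 = 0.1286 mol
Ni²⁺ + 2e⁻ → Ni, so n(e⁻) = 2 × 0.1286 = 0.2572 mol
Q = 0.2572 × 96500 / 0.683 = 36340 C
I = Q / t = 36340 / 19152 s = 1.90 A

1.90 A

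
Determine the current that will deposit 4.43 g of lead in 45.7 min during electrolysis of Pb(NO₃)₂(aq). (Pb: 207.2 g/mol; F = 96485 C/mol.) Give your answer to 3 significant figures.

1.50 A

n(Pb) = 4.43 / 207.2 = 0.02138 mol
Pb²⁺ + 2e⁻ → Pb, so n(e⁻) = 2 × 0.02138 = 0.04276 mol
Q = 0.04276 × 96485 = 4126 C
I = Q / t = 4126 / 2742 s = 1.50 A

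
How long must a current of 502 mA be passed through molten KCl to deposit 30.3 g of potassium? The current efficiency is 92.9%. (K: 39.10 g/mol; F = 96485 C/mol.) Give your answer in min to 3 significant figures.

2670 min

n(K) = 30.3 / 39.10 = 0.7749 mol
K⁺ + e⁻ → K, so n(e⁻) = 0.7749 mol
Q = 0.7749 × 96485 / 0.929 = 80480 C
t = Q / I = 80480 / 0.502 = 1.603×10^5 s = 2670 min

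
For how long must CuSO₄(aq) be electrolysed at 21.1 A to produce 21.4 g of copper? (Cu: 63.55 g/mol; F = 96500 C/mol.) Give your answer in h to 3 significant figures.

0.856 h

n(Cu) = 21.4 / 63.55 = 0.3367 mol
Cu²⁺ + 2e⁻ → Cu, so n(e⁻) = 2 × 0.3367 = 0.6734 mol
Q = 0.6734 × 96500 = 64980 C
t = Q / I = 64980 / 21.1 = 3080 s = 0.856 h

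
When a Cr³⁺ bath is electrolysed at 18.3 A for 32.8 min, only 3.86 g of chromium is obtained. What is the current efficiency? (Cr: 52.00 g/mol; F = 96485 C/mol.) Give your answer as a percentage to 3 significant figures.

Q = 18.3 × 1968 = 36010 C
n(e⁻) = 36010 / 96485 = 0.3732 mol
Cr³⁺ + 3e⁻ → Cr, so theoretical n(Cr) = 0.1244 mol → 6.469 g
Efficiency = 3.86 / 6.469 = 0.5967 = 59.7%

59.7%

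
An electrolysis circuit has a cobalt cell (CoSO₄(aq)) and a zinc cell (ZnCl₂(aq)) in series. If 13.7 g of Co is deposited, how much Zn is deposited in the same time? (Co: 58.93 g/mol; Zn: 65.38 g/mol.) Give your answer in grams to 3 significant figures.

15.2 g

n(Co) = 13.7 / 58.93 = 0.2325 mol
Co²⁺ + 2e⁻ → Co, so n(e⁻) = 2 × 0.2325 = 0.4650 mol
Same current for the same time ⇒ same n(e⁻) = 0.4650 mol in both cells.
Zn²⁺ + 2e⁻ → Zn, so n(Zn) = 0.4650 / 2 = 0.2325 mol
m(Zn) = 0.2325 × 65.38 = 15.2 g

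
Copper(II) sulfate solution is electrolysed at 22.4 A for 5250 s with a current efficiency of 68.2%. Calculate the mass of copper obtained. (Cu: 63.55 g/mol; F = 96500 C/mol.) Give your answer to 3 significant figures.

Q = 22.4 × 5250 = 1.176×10^5 C
n(e⁻) = 1.176×10^5 / 96500 = 1.219 mol
Cu²⁺ + 2e⁻ → Cu, so theoretical m(Cu) = 0.6095 × 63.55 = 38.73 g
Actual mass = 68.2% × 38.73 = 26.4 g

26.4 g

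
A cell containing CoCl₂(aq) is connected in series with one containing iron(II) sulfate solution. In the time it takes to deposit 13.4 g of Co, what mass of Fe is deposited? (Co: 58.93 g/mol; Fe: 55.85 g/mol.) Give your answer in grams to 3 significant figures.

12.7 g

n(Co) = 13.4 / 58.93 = 0.2274 mol
Co²⁺ + 2e⁻ → Co, so n(e⁻) = 2 × 0.2274 = 0.4548 mol
Since the cells are in series, n(e⁻) in the Fe cell is also 0.4548 mol.
Fe²⁺ + 2e⁻ → Fe, so n(Fe) = 0.4548 / 2 = 0.2274 mol
m(Fe) = 0.2274 × 55.85 = 12.7 g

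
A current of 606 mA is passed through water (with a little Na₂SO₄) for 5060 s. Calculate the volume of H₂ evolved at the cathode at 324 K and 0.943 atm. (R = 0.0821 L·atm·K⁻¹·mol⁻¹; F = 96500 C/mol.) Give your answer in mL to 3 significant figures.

Q = It = 0.606 × 5060 = 3066 C
n(e⁻) = Q/F = 3066/96500 = 0.03177 mol
2H⁺ + 2e⁻ → H₂, so n(H₂) = 0.03177 / 2 = 0.01589 mol
V = nRT/P = 0.01589 × 0.0821 × 324 / 0.943 = 0.4482 L
= 448 mL

448 mL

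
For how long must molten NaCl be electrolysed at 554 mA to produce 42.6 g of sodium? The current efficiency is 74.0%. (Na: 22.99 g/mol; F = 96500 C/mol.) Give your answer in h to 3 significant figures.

121 h

n(Na) = 42.6 / 22.99 = 1.853 mol
Na⁺ + e⁻ → Na, so n(e⁻) = 1.853 mol
Q = 1.853 × 96500 / 0.740 = 2.416×10^5 C
t = Q / I = 2.416×10^5 / 0.554 = 4.361×10^5 s = 121 h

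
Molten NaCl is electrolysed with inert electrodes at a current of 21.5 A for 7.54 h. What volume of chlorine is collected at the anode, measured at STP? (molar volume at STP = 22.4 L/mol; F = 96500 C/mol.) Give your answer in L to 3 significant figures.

67.7 L

Q = It = 21.5 × 27144 = 5.836×10^5 C
Moles of electrons = 5.836×10^5 / 96500 = 6.048 mol
2Cl⁻ → Cl₂ + 2e⁻, so n(Cl₂) = 6.048 / 2 = 3.024 mol
V = 3.024 × 22.4 = 67.74 L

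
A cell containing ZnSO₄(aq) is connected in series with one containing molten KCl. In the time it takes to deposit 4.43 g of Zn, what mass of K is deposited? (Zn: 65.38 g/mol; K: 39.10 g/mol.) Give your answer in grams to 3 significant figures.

n(Zn) = 4.43 / 65.38 = 0.06776 mol
Zn²⁺ + 2e⁻ → Zn, so n(e⁻) = 2 × 0.06776 = 0.1355 mol
In series, the same 0.1355 mol of electrons flows through the second cell.
K⁺ + e⁻ → K, so n(K) = 0.1355 mol
m(K) = 0.1355 × 39.10 = 5.30 g

5.30 g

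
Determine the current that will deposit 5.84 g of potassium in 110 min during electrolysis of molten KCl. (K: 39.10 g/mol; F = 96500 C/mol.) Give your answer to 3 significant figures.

n(K) = 5.84 / 39.10 = 0.1494 mol
K⁺ + e⁻ → K, so n(e⁻) = 0.1494 mol
Q = 0.1494 × 96500 = 14420 C
I = Q / t = 14420 / 6600 s = 2.18 A

2.18 A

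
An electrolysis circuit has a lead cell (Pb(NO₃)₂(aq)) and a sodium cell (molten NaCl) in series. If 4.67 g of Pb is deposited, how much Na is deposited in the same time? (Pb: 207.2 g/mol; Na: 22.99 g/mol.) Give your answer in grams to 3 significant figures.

1.04 g

n(Pb) = 4.67 / 207.2 = 0.02254 mol
Pb²⁺ + 2e⁻ → Pb, so n(e⁻) = 2 × 0.02254 = 0.04508 mol
The cells are in series, so the same charge (and hence the same n(e⁻) = 0.04508 mol) passes through both.
Na⁺ + e⁻ → Na, so n(Na) = 0.04508 mol
m(Na) = 0.04508 × 22.99 = 1.04 g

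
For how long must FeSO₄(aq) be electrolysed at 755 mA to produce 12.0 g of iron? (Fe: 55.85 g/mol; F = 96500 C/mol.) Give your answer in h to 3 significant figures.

n(Fe) = 12.0 / 55.85 = 0.2149 mol
Fe²⁺ + 2e⁻ → Fe, so n(e⁻) = 2 × 0.2149 = 0.4298 mol
Q = 0.4298 × 96500 = 41480 C
t = Q / I = 41480 / 0.755 = 54940 s = 15.3 h

15.3 h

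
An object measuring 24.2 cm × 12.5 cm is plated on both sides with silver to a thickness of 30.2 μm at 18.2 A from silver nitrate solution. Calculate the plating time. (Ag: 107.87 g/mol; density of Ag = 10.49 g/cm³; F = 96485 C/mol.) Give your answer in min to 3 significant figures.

Plated area = 2 × 24.2 × 12.5 = 605.0 cm²
Volume = 605.0 × 30.2×10⁻⁴ cm = 1.827 cm³
m(Ag) = 1.827 × 10.49 = 19.17 g
n(Ag) = 19.17 / 107.87 = 0.1777 mol; n(e⁻) = 0.1777 mol
Q = 0.1777 × 96485 = 17150 C
t = 17150 / 18.2 = 942.3 s = 15.7 min

15.7 min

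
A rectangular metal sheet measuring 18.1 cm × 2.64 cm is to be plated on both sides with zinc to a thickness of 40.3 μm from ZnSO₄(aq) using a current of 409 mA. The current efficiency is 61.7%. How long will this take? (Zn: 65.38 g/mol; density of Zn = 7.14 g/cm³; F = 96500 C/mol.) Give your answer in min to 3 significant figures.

Plated area = 2 × 18.1 × 2.64 = 95.57 cm²
Volume = 95.57 × 40.3×10⁻⁴ cm = 0.3851 cm³
m(Zn) = 0.3851 × 7.14 = 2.750 g
n(Zn) = 2.750 / 65.38 = 0.04206 mol; n(e⁻) = 2 × 0.04206 = 0.08412 mol
Q = 0.08412 × 96500 / 0.617 = 13160 C
t = 13160 / 0.409 = 32180 s = 536 min

536 min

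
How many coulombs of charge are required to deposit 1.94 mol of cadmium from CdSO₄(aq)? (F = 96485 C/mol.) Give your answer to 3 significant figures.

Cd²⁺ + 2e⁻ → Cd, so n(e⁻) = 2 × 1.94 = 3.880 mol
Q = 3.880 × 96485 = 3.744×10^5 C

3.74×10^5 C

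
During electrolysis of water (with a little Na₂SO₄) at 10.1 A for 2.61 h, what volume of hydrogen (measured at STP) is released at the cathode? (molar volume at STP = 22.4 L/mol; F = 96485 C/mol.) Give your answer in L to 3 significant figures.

Q = It = 10.1 × 9396 = 94900 C
Moles of electrons = 94900 / 96485 = 0.9836 mol
2H⁺ + 2e⁻ → H₂, so n(H₂) = 0.9836 / 2 = 0.4918 mol
V = 0.4918 × 22.4 = 11.02 L

11.0 L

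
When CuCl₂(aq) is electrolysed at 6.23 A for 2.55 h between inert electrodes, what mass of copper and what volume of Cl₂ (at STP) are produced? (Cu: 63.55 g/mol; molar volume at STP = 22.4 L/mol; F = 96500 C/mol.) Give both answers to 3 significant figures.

18.8 g Cu; 6.64 L Cl₂

Q = 6.23 × 9180 = 57190 C; n(e⁻) = 57190 / 96500 = 0.5926 mol
Cathode: Cu²⁺ + 2e⁻ → Cu → n(Cu) = 0.5926/2 = 0.2963 mol → 18.8 g
Anode: 2Cl⁻ → Cl₂ + 2e⁻ → n(Cl₂) = 0.5926/2 = 0.2963 mol → 6.64 L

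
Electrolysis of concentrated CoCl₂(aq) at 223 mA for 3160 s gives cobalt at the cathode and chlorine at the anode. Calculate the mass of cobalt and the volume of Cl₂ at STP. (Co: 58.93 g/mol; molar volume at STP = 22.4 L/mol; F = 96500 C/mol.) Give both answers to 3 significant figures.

0.215 g Co; 0.0818 L Cl₂

Q = 0.223 × 3160 = 704.7 C; n(e⁻) = 704.7 / 96500 = 0.007303 mol
Cathode: Co²⁺ + 2e⁻ → Co → n(Co) = 0.007303/2 = 0.003652 mol → 0.215 g
Anode: 2Cl⁻ → Cl₂ + 2e⁻ → n(Cl₂) = 0.007303/2 = 0.003652 mol → 0.0818 L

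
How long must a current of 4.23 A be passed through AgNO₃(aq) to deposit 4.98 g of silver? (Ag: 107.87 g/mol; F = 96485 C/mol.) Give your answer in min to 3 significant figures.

n(Ag) = 4.98 / 107.87 = 0.04617 mol
Ag⁺ + e⁻ → Ag, so n(e⁻) = 0.04617 mol
Q = 0.04617 × 96485 = 4455 C
t = Q / I = 4455 / 4.23 = 1053 s = 17.6 min

17.6 min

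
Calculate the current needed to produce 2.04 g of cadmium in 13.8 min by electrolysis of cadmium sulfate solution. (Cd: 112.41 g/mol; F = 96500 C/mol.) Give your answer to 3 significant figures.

n(Cd) = 2.04 / 112.41 = 0.01815 mol
Cd²⁺ + 2e⁻ → Cd, so n(e⁻) = 2 × 0.01815 = 0.03630 mol
Q = 0.03630 × 96500 = 3503 C
I = Q / t = 3503 / 828 s = 4.23 A

4.23 A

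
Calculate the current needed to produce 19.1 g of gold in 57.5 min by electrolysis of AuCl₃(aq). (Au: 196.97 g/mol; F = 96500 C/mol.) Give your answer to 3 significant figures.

8.14 A

n(Au) = 19.1 / 196.97 = 0.09697 mol
Au³⁺ + 3e⁻ → Au, so n(e⁻) = 3 × 0.09697 = 0.2909 mol
Q = 0.2909 × 96500 = 28070 C
I = Q / t = 28070 / 3450 s = 8.14 A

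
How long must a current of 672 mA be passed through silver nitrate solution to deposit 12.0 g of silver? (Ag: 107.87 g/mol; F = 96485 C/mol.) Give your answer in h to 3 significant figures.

n(Ag) = 12.0 / 107.87 = 0.1112 mol
Ag⁺ + e⁻ → Ag, so n(e⁻) = 0.1112 mol
Q = 0.1112 × 96485 = 10730 C
t = Q / I = 10730 / 0.672 = 15970 s = 4.44 h

4.44 h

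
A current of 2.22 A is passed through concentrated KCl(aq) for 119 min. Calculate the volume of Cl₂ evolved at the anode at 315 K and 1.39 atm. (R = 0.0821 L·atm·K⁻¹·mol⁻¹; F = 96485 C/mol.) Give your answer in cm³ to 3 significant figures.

Q = It = 2.22 × 7140 = 15850 C
n(e⁻) = Q/F = 15850/96485 = 0.1643 mol
2Cl⁻ → Cl₂ + 2e⁻, so n(Cl₂) = 0.1643 / 2 = 0.08215 mol
V = nRT/P = 0.08215 × 0.0821 × 315 / 1.39 = 1.528 L
= 1530 cm³

1530 cm³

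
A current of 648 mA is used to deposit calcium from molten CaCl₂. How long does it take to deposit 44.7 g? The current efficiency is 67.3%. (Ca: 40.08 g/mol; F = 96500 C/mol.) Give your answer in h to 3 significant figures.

n(Ca) = 44.7 / 40.08 = 1.115 mol
Ca²⁺ + 2e⁻ → Ca, so n(e⁻) = 2 × 1.115 = 2.230 mol
Q = 2.230 × 96500 / 0.673 = 3.198×10^5 C
t = Q / I = 3.198×10^5 / 0.648 = 4.935×10^5 s = 137 h

137 h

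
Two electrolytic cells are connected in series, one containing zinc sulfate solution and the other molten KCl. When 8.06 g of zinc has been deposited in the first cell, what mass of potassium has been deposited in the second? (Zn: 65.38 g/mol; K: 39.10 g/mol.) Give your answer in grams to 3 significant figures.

9.64 g

n(Zn) = 8.06 / 65.38 = 0.1233 mol
Zn²⁺ + 2e⁻ → Zn, so n(e⁻) = 2 × 0.1233 = 0.2466 mol
The cells are in series, so the same charge (and hence the same n(e⁻) = 0.2466 mol) passes through both.
K⁺ + e⁻ → K, so n(K) = 0.2466 mol
m(K) = 0.2466 × 39.10 = 9.64 g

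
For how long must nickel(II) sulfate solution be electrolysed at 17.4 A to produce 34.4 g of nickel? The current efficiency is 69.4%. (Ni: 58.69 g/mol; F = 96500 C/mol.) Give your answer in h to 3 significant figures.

n(Ni) = 34.4 / 58.69 = 0.5861 mol
Ni²⁺ + 2e⁻ → Ni, so n(e⁻) = 2 × 0.5861 = 1.172 mol
Q = 1.172 × 96500 / 0.694 = 1.630×10^5 C
t = Q / I = 1.630×10^5 / 17.4 = 9368 s = 2.60 h

2.60 h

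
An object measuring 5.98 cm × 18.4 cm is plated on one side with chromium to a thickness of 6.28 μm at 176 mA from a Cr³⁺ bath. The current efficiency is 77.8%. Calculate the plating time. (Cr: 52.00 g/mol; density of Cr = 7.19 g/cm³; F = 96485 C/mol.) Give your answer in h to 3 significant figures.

5.61 h

Plated area = 5.98 × 18.4 = 110.0 cm²
Volume = 110.0 × 6.28×10⁻⁴ cm = 0.06908 cm³
m(Cr) = 0.06908 × 7.19 = 0.4967 g
n(Cr) = 0.4967 / 52.00 = 0.009552 mol; n(e⁻) = 3 × 0.009552 = 0.02866 mol
Q = 0.02866 × 96485 / 0.778 = 3554 C
t = 3554 / 0.176 = 20190 s = 5.61 h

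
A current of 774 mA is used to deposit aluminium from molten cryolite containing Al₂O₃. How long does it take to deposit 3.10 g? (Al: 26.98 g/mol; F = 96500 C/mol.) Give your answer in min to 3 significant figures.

n(Al) = 3.10 / 26.98 = 0.1149 mol
Al³⁺ + 3e⁻ → Al, so n(e⁻) = 3 × 0.1149 = 0.3447 mol
Q = 0.3447 × 96500 = 33260 C
t = Q / I = 33260 / 0.774 = 42970 s = 716 min

716 min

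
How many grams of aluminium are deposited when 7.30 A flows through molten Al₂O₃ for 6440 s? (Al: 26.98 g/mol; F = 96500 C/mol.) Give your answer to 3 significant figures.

Q = 7.30 A × 6440 s = 47010 C
n(e⁻) = Q/F = 47010/96500 = 0.4872 mol
Al³⁺ + 3e⁻ → Al, so n(Al) = 0.4872 / 3 = 0.1624 mol
m = 0.1624 × 26.98 = 4.38 g

4.38 g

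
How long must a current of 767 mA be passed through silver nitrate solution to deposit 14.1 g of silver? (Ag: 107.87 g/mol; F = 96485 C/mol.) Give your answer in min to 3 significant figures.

n(Ag) = 14.1 / 107.87 = 0.1307 mol
Ag⁺ + e⁻ → Ag, so n(e⁻) = 0.1307 mol
Q = 0.1307 × 96485 = 12610 C
t = Q / I = 12610 / 0.767 = 16440 s = 274 min

274 min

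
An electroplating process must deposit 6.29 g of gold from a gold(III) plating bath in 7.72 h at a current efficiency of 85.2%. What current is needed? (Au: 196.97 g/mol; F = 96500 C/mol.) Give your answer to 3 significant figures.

n(Au) = 6.29 / 196.97 = 0.03193 mol
Au³⁺ + 3e⁻ → Au, so n(e⁻) = 3 × 0.03193 = 0.09579 mol
Q = 0.09579 × 96500 / 0.852 = 10850 C
I = Q / t = 10850 / 27792 s = 0.390 A

0.390 A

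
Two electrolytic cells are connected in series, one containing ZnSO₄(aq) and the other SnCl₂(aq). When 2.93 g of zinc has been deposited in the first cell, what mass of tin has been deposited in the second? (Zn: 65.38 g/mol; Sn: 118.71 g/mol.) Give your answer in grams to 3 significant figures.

n(Zn) = 2.93 / 65.38 = 0.04481 mol
Zn²⁺ + 2e⁻ → Zn, so n(e⁻) = 2 × 0.04481 = 0.08962 mol
The cells are in series, so the same charge (and hence the same n(e⁻) = 0.08962 mol) passes through both.
Sn²⁺ + 2e⁻ → Sn, so n(Sn) = 0.08962 / 2 = 0.04481 mol
m(Sn) = 0.04481 × 118.71 = 5.32 g

5.32 g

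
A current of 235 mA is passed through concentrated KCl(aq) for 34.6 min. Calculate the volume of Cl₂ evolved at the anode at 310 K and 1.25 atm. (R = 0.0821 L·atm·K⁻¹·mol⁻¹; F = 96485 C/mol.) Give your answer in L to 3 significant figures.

0.0515 L

Q = 0.235 A × 2076 s = 487.9 C
n(e⁻) = 487.9 / 96485 = 0.005057 mol
2Cl⁻ → Cl₂ + 2e⁻, so n(Cl₂) = 0.005057 / 2 = 0.002529 mol
V = nRT/P = 0.002529 × 0.0821 × 310 / 1.25 = 0.05149 L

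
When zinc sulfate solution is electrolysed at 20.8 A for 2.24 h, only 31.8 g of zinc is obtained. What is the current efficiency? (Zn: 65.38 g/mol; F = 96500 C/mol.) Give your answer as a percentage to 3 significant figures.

Q = 20.8 × 8064 = 1.677×10^5 C
n(e⁻) = 1.677×10^5 / 96500 = 1.738 mol
Zn²⁺ + 2e⁻ → Zn, so theoretical n(Zn) = 0.8690 mol → 56.82 g
Efficiency = 31.8 / 56.82 = 0.5597 = 56.0%

56.0%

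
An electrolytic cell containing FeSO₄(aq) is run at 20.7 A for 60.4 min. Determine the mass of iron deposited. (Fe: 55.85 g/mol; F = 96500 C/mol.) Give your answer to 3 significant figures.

21.7 g

Q = 20.7 A × 3624 s = 75020 C
n(e⁻) = 75020 / 96500 = 0.7774 mol
Fe²⁺ + 2e⁻ → Fe, so n(Fe) = 0.7774 / 2 = 0.3887 mol
m = 0.3887 × 55.85 = 21.7 g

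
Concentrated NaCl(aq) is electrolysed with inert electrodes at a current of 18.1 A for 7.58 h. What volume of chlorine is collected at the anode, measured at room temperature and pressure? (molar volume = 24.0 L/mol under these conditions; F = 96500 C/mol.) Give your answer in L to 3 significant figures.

Q = 18.1 A × 27288 s = 4.939×10^5 C
n(e⁻) = 4.939×10^5 / 96500 = 5.118 mol
2Cl⁻ → Cl₂ + 2e⁻, so n(Cl₂) = 5.118 / 2 = 2.559 mol
V = 2.559 × 24.0 = 61.42 L

61.4 L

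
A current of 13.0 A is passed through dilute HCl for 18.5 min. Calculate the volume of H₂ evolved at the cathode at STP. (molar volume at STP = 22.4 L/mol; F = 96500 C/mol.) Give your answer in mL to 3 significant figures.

Q = It = 13.0 × 1110 = 14430 C
n(e⁻) = Q/F = 14430/96500 = 0.1495 mol
2H⁺ + 2e⁻ → H₂, so n(H₂) = 0.1495 / 2 = 0.07475 mol
V = 0.07475 × 22.4 = 1.674 L
= 1670 mL

1670 mL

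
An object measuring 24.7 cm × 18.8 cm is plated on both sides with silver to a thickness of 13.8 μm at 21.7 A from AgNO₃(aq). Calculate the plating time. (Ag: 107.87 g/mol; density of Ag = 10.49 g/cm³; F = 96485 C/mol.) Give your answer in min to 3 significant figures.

Plated area = 2 × 24.7 × 18.8 = 928.7 cm²
Volume = 928.7 × 13.8×10⁻⁴ cm = 1.282 cm³
m(Ag) = 1.282 × 10.49 = 13.45 g
n(Ag) = 13.45 / 107.87 = 0.1247 mol; n(e⁻) = 0.1247 mol
Q = 0.1247 × 96485 = 12030 C
t = 12030 / 21.7 = 554.4 s = 9.24 min

9.24 min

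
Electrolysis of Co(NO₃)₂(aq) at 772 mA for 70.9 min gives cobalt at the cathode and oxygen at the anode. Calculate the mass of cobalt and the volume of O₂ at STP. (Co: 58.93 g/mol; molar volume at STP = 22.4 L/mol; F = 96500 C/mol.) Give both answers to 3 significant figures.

Q = 0.772 × 4254 = 3284 C; n(e⁻) = 3284 / 96500 = 0.03403 mol
Cathode: Co²⁺ + 2e⁻ → Co → n(Co) = 0.03403/2 = 0.01702 mol → 1.00 g
Anode: 2H₂O → O₂ + 4H⁺ + 4e⁻ → n(O₂) = 0.03403/4 = 0.008508 mol → 0.191 L

1.00 g Co; 0.191 L O₂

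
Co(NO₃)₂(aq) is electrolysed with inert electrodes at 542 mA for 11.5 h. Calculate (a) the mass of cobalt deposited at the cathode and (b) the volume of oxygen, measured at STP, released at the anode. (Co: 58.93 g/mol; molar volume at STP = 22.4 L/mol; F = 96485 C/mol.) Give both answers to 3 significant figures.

6.85 g Co; 1.30 L O₂

Q = 0.542 × 41400 = 22440 C; n(e⁻) = 22440 / 96485 = 0.2326 mol
Cathode: Co²⁺ + 2e⁻ → Co → n(Co) = 0.2326/2 = 0.1163 mol → 6.85 g
Anode: 2H₂O → O₂ + 4H⁺ + 4e⁻ → n(O₂) = 0.2326/4 = 0.05815 mol → 1.30 L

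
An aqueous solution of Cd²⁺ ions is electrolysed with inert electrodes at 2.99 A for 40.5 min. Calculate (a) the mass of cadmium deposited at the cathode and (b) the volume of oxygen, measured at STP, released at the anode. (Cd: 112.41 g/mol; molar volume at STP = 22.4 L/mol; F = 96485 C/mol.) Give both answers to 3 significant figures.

Q = 2.99 × 2430 = 7266 C; n(e⁻) = 7266 / 96485 = 0.07531 mol
Cathode: Cd²⁺ + 2e⁻ → Cd → n(Cd) = 0.07531/2 = 0.03766 mol → 4.23 g
Anode: 2H₂O → O₂ + 4H⁺ + 4e⁻ → n(O₂) = 0.07531/4 = 0.01883 mol → 0.422 L

4.23 g Cd; 0.422 L O₂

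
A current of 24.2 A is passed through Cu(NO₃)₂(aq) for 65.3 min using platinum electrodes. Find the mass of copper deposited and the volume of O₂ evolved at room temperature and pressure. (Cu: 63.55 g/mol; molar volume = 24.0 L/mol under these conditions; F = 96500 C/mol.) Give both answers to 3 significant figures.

31.2 g Cu; 5.90 L O₂

Q = 24.2 × 3918 = 94820 C; n(e⁻) = 94820 / 96500 = 0.9826 mol
Cathode: Cu²⁺ + 2e⁻ → Cu → n(Cu) = 0.9826/2 = 0.4913 mol → 31.2 g
Anode: 2H₂O → O₂ + 4H⁺ + 4e⁻ → n(O₂) = 0.9826/4 = 0.2457 mol → 5.90 L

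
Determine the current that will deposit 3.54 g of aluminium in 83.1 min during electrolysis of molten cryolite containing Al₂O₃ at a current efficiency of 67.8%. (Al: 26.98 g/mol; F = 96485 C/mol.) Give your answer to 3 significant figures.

n(Al) = 3.54 / 26.98 = 0.1312 mol
Al³⁺ + 3e⁻ → Al, so n(e⁻) = 3 × 0.1312 = 0.3936 mol
Q = 0.3936 × 96485 / 0.678 = 56010 C
I = Q / t = 56010 / 4986 s = 11.2 A

11.2 A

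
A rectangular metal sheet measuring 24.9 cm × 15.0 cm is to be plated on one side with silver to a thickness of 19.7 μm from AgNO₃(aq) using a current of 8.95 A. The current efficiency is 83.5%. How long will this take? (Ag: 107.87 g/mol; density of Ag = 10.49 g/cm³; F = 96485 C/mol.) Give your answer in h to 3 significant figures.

0.257 h

Plated area = 24.9 × 15.0 = 373.5 cm²
Volume = 373.5 × 19.7×10⁻⁴ cm = 0.7358 cm³
m(Ag) = 0.7358 × 10.49 = 7.719 g
n(Ag) = 7.719 / 107.87 = 0.07156 mol; n(e⁻) = 0.07156 mol
Q = 0.07156 × 96485 / 0.835 = 8269 C
t = 8269 / 8.95 = 923.9 s = 0.257 h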